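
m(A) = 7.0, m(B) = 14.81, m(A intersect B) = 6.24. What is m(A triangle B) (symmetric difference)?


m(A Delta B) = m(A) + m(B) - 2*m(A n B)
= 7.0 + 14.81 - 2*6.24
= 7.0 + 14.81 - 12.48
= 9.33


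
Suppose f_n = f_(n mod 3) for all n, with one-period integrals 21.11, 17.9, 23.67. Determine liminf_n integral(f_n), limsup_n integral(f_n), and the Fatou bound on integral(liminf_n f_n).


The sequence (integral(f_n)) is periodic with period 3, repeating the values 21.11, 17.9, 23.67 indefinitely.
Step 1: For a periodic sequence, every tail (a_m, a_(m+1), ...) contains all 3 period values infinitely often.
Step 2: Hence inf of every tail = min of the period values = min(21.11, 17.9, 23.67) = 17.9.
        liminf_n integral(f_n) = sup over m of (inf of tail from m) = 17.9.
Step 3: Similarly sup of every tail = max of the period values = 23.67.
        limsup_n integral(f_n) = 23.67.
Step 4: Fatou's lemma: integral(liminf_n f_n) <= liminf_n integral(f_n) = 17.9.
        So the integral of the pointwise liminf is at most 17.9.


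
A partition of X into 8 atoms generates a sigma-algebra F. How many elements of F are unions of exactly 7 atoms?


Each element of F is a union of some subset of the 8 atoms.
Elements that are unions of exactly 7 atoms correspond to 7-element subsets of the 8 atoms.
Count = C(8, 7) = 8! / (7! * 1!) = 8.


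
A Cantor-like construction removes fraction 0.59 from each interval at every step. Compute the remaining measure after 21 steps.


Step 1: At each step, fraction remaining = 1 - 0.59 = 0.41
Step 2: After 21 steps, measure = (0.41)^21
Result = 7.386879e-09


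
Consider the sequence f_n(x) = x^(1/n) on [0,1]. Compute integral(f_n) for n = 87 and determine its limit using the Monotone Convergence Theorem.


At n = 87: f_87(x) = x^(1/87).
Step 1: integral(x^(1/87), 0, 1) = [x^(1/87+1) / (1/87+1)] from 0 to 1
     = 1 / (1/87 + 1) = 1 / ((87+1)/87) = 87/(87+1)
     = 87/88 = 0.988636
Step 2: As n -> infinity, f_n(x) = x^(1/n) -> 1 for x in (0,1], and f_n is increasing in n.
By MCT, lim_n integral(f_n) = integral(lim_n f_n) = integral(1, 0, 1) = 1.
Step 3: Verify convergence: 87/88 = 0.988636 -> 1


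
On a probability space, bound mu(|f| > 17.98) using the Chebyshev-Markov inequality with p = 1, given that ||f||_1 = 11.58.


Chebyshev/Markov inequality: mu(|f| > eps) <= (||f||_p / eps)^p
Step 1: ||f||_1 / eps = 11.58 / 17.98 = 0.644049
Step 2: Raise to power p = 1:
  (0.644049)^1 = 0.644049
Step 3: Therefore mu(|f| > 17.98) <= 0.644049


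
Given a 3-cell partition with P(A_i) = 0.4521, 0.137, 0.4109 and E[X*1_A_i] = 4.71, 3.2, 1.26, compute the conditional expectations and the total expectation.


For each cell A_i: E[X|A_i] = E[X*1_A_i] / P(A_i)
Step 1: E[X|A_1] = 4.71 / 0.4521 = 10.418049
Step 2: E[X|A_2] = 3.2 / 0.137 = 23.357664
Step 3: E[X|A_3] = 1.26 / 0.4109 = 3.06644
Verification: E[X] = sum E[X*1_A_i] = 4.71 + 3.2 + 1.26 = 9.17


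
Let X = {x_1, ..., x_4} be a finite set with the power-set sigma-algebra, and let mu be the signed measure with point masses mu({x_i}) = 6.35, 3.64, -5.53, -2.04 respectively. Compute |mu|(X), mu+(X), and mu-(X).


Step 1: Every measurable set is a union of atoms (the cells / points), so a Hahn decomposition is
  obtained by grouping atoms by sign: P = union of atoms with mu > 0, N = union of the remaining atoms.
  Atoms in P (indices): 1, 2;  atoms in N (indices): 3, 4
  Positive values: 6.35, 3.64
  Negative values: -5.53, -2.04
Step 2: mu+(X) = mu(P) = sum of positive atom values = 9.99
Step 3: mu-(X) = -mu(N) = sum of |negative atom values| = 7.57
Step 4: |mu|(X) = mu+(X) + mu-(X) = 9.99 + 7.57 = 17.56


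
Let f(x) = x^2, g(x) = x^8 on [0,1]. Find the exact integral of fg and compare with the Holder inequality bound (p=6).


Step 1: Exact integral of f*g = integral(x^10, 0, 1) = 1/11
     = 0.090909
Step 2: Holder bound with p=6, q=1.2:
  ||f||_p = (integral x^12 dx)^(1/6) = (1/13)^(1/6) = 0.652143
  ||g||_q = (integral x^9.6 dx)^(1/1.2) = (1/10.6)^(1/1.2) = 0.139823
Step 3: Holder bound = ||f||_p * ||g||_q = 0.652143 * 0.139823 = 0.091185
Verification: 0.090909 <= 0.091185 (Holder holds)


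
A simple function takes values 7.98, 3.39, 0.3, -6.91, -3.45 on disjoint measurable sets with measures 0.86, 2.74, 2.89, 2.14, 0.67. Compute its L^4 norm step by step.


Step 1: Compute |f_i|^4 for each value:
  |7.98|^4 = 4055.193344
  |3.39|^4 = 132.068362
  |0.3|^4 = 0.0081
  |-6.91|^4 = 2279.881054
  |-3.45|^4 = 141.669506
Step 2: Multiply by measures and sum:
  4055.193344 * 0.86 = 3487.466276
  132.068362 * 2.74 = 361.867313
  0.0081 * 2.89 = 0.023409
  2279.881054 * 2.14 = 4878.945455
  141.669506 * 0.67 = 94.918569
Sum = 3487.466276 + 361.867313 + 0.023409 + 4878.945455 + 94.918569 = 8823.221022
Step 3: Take the p-th root:
||f||_4 = (8823.221022)^(1/4) = 9.691852


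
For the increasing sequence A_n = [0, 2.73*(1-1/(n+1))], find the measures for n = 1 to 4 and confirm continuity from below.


By continuity of measure from below: if A_n increases to A, then m(A_n) -> m(A).
Here A = [0, 2.73], so m(A) = 2.73
Step 1: a_1 = 2.73*(1 - 1/2) = 1.365, m(A_1) = 1.365
Step 2: a_2 = 2.73*(1 - 1/3) = 1.82, m(A_2) = 1.82
Step 3: a_3 = 2.73*(1 - 1/4) = 2.0475, m(A_3) = 2.0475
Step 4: a_4 = 2.73*(1 - 1/5) = 2.184, m(A_4) = 2.184
Limit: m(A_n) -> m([0,2.73]) = 2.73


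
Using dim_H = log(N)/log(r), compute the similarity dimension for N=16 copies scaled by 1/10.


For a self-similar set with N copies scaled by 1/r:
dim_H = log(N)/log(r) = log(16)/log(10)
= 2.772589/2.302585
= 1.20412


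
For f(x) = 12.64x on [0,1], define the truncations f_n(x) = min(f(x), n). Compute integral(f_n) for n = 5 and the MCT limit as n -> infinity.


f(x) = 12.64x on [0,1]; f_n(x) = min(12.64x, n). At n = 5:
Step 1: f(x) reaches 5 at x = 5/12.64 = 0.39557
Step 2: integral(f_5) = integral(12.64x, 0, 0.39557) + integral(5, 0.39557, 1)
       = 12.64*0.39557^2/2 + 5*(1 - 0.39557)
       = 0.988924 + 3.022152
       = 4.011076
Step 3: As n -> infinity, f_n increases to f, so by MCT integral(f_n) -> integral(f) = 12.64/2 = 6.32.
Convergence: integral(f_5) = 4.011076 -> 6.32 as n -> infinity


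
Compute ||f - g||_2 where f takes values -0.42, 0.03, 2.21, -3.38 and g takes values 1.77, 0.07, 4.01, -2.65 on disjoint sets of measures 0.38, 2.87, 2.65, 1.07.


Step 1: Compute differences f_i - g_i:
  -0.42 - 1.77 = -2.19
  0.03 - 0.07 = -0.04
  2.21 - 4.01 = -1.8
  -3.38 - -2.65 = -0.73
Step 2: Compute |diff|^2 * measure for each set:
  |-2.19|^2 * 0.38 = 4.7961 * 0.38 = 1.822518
  |-0.04|^2 * 2.87 = 0.0016 * 2.87 = 0.004592
  |-1.8|^2 * 2.65 = 3.24 * 2.65 = 8.586
  |-0.73|^2 * 1.07 = 0.5329 * 1.07 = 0.570203
Step 3: Sum = 10.983313
Step 4: ||f-g||_2 = (10.983313)^(1/2) = 3.314108


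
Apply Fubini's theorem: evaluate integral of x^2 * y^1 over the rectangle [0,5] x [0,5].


By Fubini's theorem, the double integral factors as a product of single integrals:
Step 1: integral_0^5 x^2 dx = [x^3/3] from 0 to 5
     = 5^3/3 = 41.666667
Step 2: integral_0^5 y^1 dy = [y^2/2] from 0 to 5
     = 5^2/2 = 12.5
Step 3: Double integral = 41.666667 * 12.5 = 520.833333


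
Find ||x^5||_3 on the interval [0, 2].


Step 1: ||f||_3 = (integral_0^2 |x^5|^3 dx)^(1/3)
     = (integral_0^2 x^15 dx)^(1/3)
Step 2: integral_0^2 x^15 dx = [x^16/(16)] from 0 to 2 = 2^16/16
     = 65536/16 = 4096
Step 3: ||f||_3 = (4096)^(1/3) = 16


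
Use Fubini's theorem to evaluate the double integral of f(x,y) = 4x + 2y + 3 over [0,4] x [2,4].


By Fubini, integrate in x first, then y.
Step 1: Fix y, integrate over x in [0,4]:
  integral(4x + 2y + 3, x=0..4)
  = 4*(4^2 - 0^2)/2 + (2y + 3)*(4 - 0)
  = 32 + (2y + 3)*4
  = 32 + 8y + 12
  = 44 + 8y
Step 2: Integrate over y in [2,4]:
  integral(44 + 8y, y=2..4)
  = 44*2 + 8*(4^2 - 2^2)/2
  = 88 + 48
  = 136


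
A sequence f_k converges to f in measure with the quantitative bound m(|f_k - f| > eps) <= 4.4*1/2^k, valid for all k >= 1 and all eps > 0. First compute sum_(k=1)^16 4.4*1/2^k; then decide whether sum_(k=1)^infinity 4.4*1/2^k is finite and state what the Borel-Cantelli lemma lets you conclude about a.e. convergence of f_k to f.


Step 1: List the terms 4.4*1/2^k for k = 1 to 16:
  k=1: 2.2
  k=2: 1.1
  k=3: 0.55
  k=4: 0.275
  k=5: 0.1375
  k=6: 0.06875
  k=7: 0.034375
  k=8: 0.017188
  k=9: 0.008594
  k=10: 0.004297
  k=11: 0.002148
  k=12: 0.001074
  k=13: 5.371094e-04
  k=14: 2.685547e-04
  k=15: 1.342773e-04
  k=16: 6.713867e-05
Step 2: Partial sum = 2.2 + 1.1 + 0.55 + 0.275 + 0.1375 + 0.06875 + 0.034375 + 0.017188 + 0.008594 + 0.004297 + 0.002148 + 0.001074 + 5.371094e-04 + 2.685547e-04 + 1.342773e-04 + 6.713867e-05
     = 4.399933
Step 3: The full series sum_(k>=1) 4.4*1/2^k converges (geometric series with ratio 1/2 < 1; a constant multiple of a convergent series converges).
Step 4: Fix eps > 0. Since sum_k m(|f_k - f| > eps) < infinity, the Borel-Cantelli lemma gives
        m(limsup_k {|f_k - f| > eps}) = 0, i.e. for a.e. x, |f_k(x) - f(x)| <= eps for all large k.
        Applying this with eps = 1/j for j = 1, 2, ... and intersecting the countably many full-measure sets,
        for a.e. x we get limsup_k |f_k(x) - f(x)| <= 1/j for every j, hence f_k -> f almost everywhere.
Conclusion: series converges; Borel-Cantelli yields f_k -> f a.e.


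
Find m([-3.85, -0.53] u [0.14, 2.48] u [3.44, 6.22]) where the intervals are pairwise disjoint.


For pairwise disjoint intervals, m(union) = sum of lengths.
= (-0.53 - -3.85) + (2.48 - 0.14) + (6.22 - 3.44)
= 3.32 + 2.34 + 2.78
= 8.44


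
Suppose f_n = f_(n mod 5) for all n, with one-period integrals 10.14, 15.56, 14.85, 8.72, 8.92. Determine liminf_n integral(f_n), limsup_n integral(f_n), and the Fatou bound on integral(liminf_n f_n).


The sequence (integral(f_n)) is periodic with period 5, repeating the values 10.14, 15.56, 14.85, 8.72, 8.92 indefinitely.
Step 1: For a periodic sequence, every tail (a_m, a_(m+1), ...) contains all 5 period values infinitely often.
Step 2: Hence inf of every tail = min of the period values = min(10.14, 15.56, 14.85, 8.72, 8.92) = 8.72.
        liminf_n integral(f_n) = sup over m of (inf of tail from m) = 8.72.
Step 3: Similarly sup of every tail = max of the period values = 15.56.
        limsup_n integral(f_n) = 15.56.
Step 4: Fatou's lemma: integral(liminf_n f_n) <= liminf_n integral(f_n) = 8.72.
        So the integral of the pointwise liminf is at most 8.72.


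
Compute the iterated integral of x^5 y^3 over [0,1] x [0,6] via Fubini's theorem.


By Fubini's theorem, the double integral factors as a product of single integrals:
Step 1: integral_0^1 x^5 dx = [x^6/6] from 0 to 1
     = 1^6/6 = 0.166667
Step 2: integral_0^6 y^3 dy = [y^4/4] from 0 to 6
     = 6^4/4 = 324
Step 3: Double integral = 0.166667 * 324 = 54


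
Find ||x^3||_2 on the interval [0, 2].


Step 1: ||f||_2 = (integral_0^2 |x^3|^2 dx)^(1/2)
     = (integral_0^2 x^6 dx)^(1/2)
Step 2: integral_0^2 x^6 dx = [x^7/(7)] from 0 to 2 = 2^7/7
     = 128/7 = 18.285714
Step 3: ||f||_2 = (18.285714)^(1/2) = 4.27618


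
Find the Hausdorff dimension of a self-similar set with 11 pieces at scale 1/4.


For a self-similar set with N copies scaled by 1/r:
dim_H = log(N)/log(r) = log(11)/log(4)
= 2.397895/1.386294
= 1.729716


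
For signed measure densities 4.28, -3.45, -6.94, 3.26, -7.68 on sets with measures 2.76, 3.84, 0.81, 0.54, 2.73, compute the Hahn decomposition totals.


Step 1: Compute signed measure on each set:
  Set 1: 4.28 * 2.76 = 11.8128
  Set 2: -3.45 * 3.84 = -13.248
  Set 3: -6.94 * 0.81 = -5.6214
  Set 4: 3.26 * 0.54 = 1.7604
  Set 5: -7.68 * 2.73 = -20.9664
Step 2: Total signed measure = (11.8128) + (-13.248) + (-5.6214) + (1.7604) + (-20.9664)
     = -26.2626
Step 3: Positive part mu+(X) = sum of positive contributions = 13.5732
Step 4: Negative part mu-(X) = |sum of negative contributions| = 39.8358


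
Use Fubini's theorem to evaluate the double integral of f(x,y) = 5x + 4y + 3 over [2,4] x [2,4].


By Fubini, integrate in x first, then y.
Step 1: Fix y, integrate over x in [2,4]:
  integral(5x + 4y + 3, x=2..4)
  = 5*(4^2 - 2^2)/2 + (4y + 3)*(4 - 2)
  = 30 + (4y + 3)*2
  = 30 + 8y + 6
  = 36 + 8y
Step 2: Integrate over y in [2,4]:
  integral(36 + 8y, y=2..4)
  = 36*2 + 8*(4^2 - 2^2)/2
  = 72 + 48
  = 120


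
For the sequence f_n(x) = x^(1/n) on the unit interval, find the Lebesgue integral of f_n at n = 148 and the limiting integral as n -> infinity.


At n = 148: f_148(x) = x^(1/148).
Step 1: integral(x^(1/148), 0, 1) = [x^(1/148+1) / (1/148+1)] from 0 to 1
     = 1 / (1/148 + 1) = 1 / ((148+1)/148) = 148/(148+1)
     = 148/149 = 0.993289
Step 2: As n -> infinity, f_n(x) = x^(1/n) -> 1 for x in (0,1], and f_n is increasing in n.
By MCT, lim_n integral(f_n) = integral(lim_n f_n) = integral(1, 0, 1) = 1.
Step 3: Verify convergence: 148/149 = 0.993289 -> 1


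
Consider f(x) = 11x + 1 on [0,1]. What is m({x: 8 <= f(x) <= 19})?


f^(-1)([8, 19]) = {x : 8 <= 11x + 1 <= 19}
Solving: (8 - 1)/11 <= x <= (19 - 1)/11
= [0.636364, 1.636364]
Intersecting with [0,1]: [0.636364, 1]
Measure = 1 - 0.636364 = 0.363636


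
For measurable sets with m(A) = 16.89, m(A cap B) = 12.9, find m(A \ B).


m(A \ B) = m(A) - m(A n B)
= 16.89 - 12.9
= 3.99


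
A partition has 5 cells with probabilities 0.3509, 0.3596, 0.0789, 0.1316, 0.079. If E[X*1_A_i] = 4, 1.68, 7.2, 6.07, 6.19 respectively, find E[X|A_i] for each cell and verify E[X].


For each cell A_i: E[X|A_i] = E[X*1_A_i] / P(A_i)
Step 1: E[X|A_1] = 4 / 0.3509 = 11.399259
Step 2: E[X|A_2] = 1.68 / 0.3596 = 4.671858
Step 3: E[X|A_3] = 7.2 / 0.0789 = 91.254753
Step 4: E[X|A_4] = 6.07 / 0.1316 = 46.12462
Step 5: E[X|A_5] = 6.19 / 0.079 = 78.35443
Verification: E[X] = sum E[X*1_A_i] = 4 + 1.68 + 7.2 + 6.07 + 6.19 = 25.14


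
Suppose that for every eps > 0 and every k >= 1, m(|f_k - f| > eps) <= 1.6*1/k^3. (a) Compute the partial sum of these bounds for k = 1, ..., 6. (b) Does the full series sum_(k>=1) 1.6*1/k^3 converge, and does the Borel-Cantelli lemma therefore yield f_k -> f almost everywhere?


Step 1: List the terms 1.6*1/k^3 for k = 1 to 6:
  k=1: 1.6
  k=2: 0.2
  k=3: 0.059259
  k=4: 0.025
  k=5: 0.0128
  k=6: 0.007407
Step 2: Partial sum = 1.6 + 0.2 + 0.059259 + 0.025 + 0.0128 + 0.007407
     = 1.904467
Step 3: The full series sum_(k>=1) 1.6*1/k^3 converges (p-series with p = 3 > 1; a constant multiple of a convergent series converges).
Step 4: Fix eps > 0. Since sum_k m(|f_k - f| > eps) < infinity, the Borel-Cantelli lemma gives
        m(limsup_k {|f_k - f| > eps}) = 0, i.e. for a.e. x, |f_k(x) - f(x)| <= eps for all large k.
        Applying this with eps = 1/j for j = 1, 2, ... and intersecting the countably many full-measure sets,
        for a.e. x we get limsup_k |f_k(x) - f(x)| <= 1/j for every j, hence f_k -> f almost everywhere.
Conclusion: series converges; Borel-Cantelli yields f_k -> f a.e.


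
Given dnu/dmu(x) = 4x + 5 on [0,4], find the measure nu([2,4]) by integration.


nu(A) = integral_A (dnu/dmu) dmu = integral_2^4 (4x + 5) dx
Step 1: Antiderivative F(x) = (4/2)x^2 + 5x
Step 2: F(4) = (4/2)*4^2 + 5*4 = 32 + 20 = 52
Step 3: F(2) = (4/2)*2^2 + 5*2 = 8 + 10 = 18
Step 4: nu([2,4]) = F(4) - F(2) = 52 - 18 = 34


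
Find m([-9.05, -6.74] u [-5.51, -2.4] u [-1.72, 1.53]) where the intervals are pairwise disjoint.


For pairwise disjoint intervals, m(union) = sum of lengths.
= (-6.74 - -9.05) + (-2.4 - -5.51) + (1.53 - -1.72)
= 2.31 + 3.11 + 3.25
= 8.67


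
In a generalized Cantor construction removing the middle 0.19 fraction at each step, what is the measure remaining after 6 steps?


Step 1: At each step, fraction remaining = 1 - 0.19 = 0.81
Step 2: After 6 steps, measure = (0.81)^6
Step 3: Computing the power step by step:
  After step 1: 0.81
  After step 2: 0.6561
  After step 3: 0.531441
  After step 4: 0.430467
  After step 5: 0.348678
  ...
Result = 0.28243


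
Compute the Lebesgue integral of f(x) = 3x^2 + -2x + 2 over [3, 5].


The Lebesgue integral of a Riemann-integrable function agrees with the Riemann integral.
Antiderivative F(x) = (3/3)x^3 + (-2/2)x^2 + 2x
F(5) = (3/3)*5^3 + (-2/2)*5^2 + 2*5
     = (3/3)*125 + (-2/2)*25 + 2*5
     = 125 + -25 + 10
     = 110
F(3) = 24
Integral = F(5) - F(3) = 110 - 24 = 86


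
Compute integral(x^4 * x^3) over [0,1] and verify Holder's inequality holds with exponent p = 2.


Step 1: Exact integral of f*g = integral(x^7, 0, 1) = 1/8
     = 0.125
Step 2: Holder bound with p=2, q=2:
  ||f||_p = (integral x^8 dx)^(1/2) = (1/9)^(1/2) = 0.333333
  ||g||_q = (integral x^6 dx)^(1/2) = (1/7)^(1/2) = 0.377964
Step 3: Holder bound = ||f||_p * ||g||_q = 0.333333 * 0.377964 = 0.125988
Verification: 0.125 <= 0.125988 (Holder holds)


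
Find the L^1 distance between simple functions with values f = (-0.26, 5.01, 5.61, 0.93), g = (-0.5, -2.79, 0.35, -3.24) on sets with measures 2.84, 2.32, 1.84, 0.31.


Step 1: Compute differences f_i - g_i:
  -0.26 - -0.5 = 0.24
  5.01 - -2.79 = 7.8
  5.61 - 0.35 = 5.26
  0.93 - -3.24 = 4.17
Step 2: Compute |diff|^1 * measure for each set:
  |0.24|^1 * 2.84 = 0.24 * 2.84 = 0.6816
  |7.8|^1 * 2.32 = 7.8 * 2.32 = 18.096
  |5.26|^1 * 1.84 = 5.26 * 1.84 = 9.6784
  |4.17|^1 * 0.31 = 4.17 * 0.31 = 1.2927
Step 3: Sum = 29.7487
Step 4: ||f-g||_1 = (29.7487)^(1/1) = 29.7487


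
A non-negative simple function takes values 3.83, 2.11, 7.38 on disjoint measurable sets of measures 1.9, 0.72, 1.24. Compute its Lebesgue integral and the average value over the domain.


Step 1: Integral = sum(value_i * measure_i)
= 3.83*1.9 + 2.11*0.72 + 7.38*1.24
= 7.277 + 1.5192 + 9.1512
= 17.9474
Step 2: Total measure of domain = 1.9 + 0.72 + 1.24 = 3.86
Step 3: Average value = 17.9474 / 3.86 = 4.649585


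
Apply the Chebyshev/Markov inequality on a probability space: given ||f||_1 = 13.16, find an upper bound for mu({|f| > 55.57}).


Chebyshev/Markov inequality: mu(|f| > eps) <= (||f||_p / eps)^p
Step 1: ||f||_1 / eps = 13.16 / 55.57 = 0.236818
Step 2: Raise to power p = 1:
  (0.236818)^1 = 0.236818
Step 3: Therefore mu(|f| > 55.57) <= 0.236818


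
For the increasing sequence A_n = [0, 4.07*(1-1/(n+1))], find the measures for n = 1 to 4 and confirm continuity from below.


By continuity of measure from below: if A_n increases to A, then m(A_n) -> m(A).
Here A = [0, 4.07], so m(A) = 4.07
Step 1: a_1 = 4.07*(1 - 1/2) = 2.035, m(A_1) = 2.035
Step 2: a_2 = 4.07*(1 - 1/3) = 2.7133, m(A_2) = 2.7133
Step 3: a_3 = 4.07*(1 - 1/4) = 3.0525, m(A_3) = 3.0525
Step 4: a_4 = 4.07*(1 - 1/5) = 3.256, m(A_4) = 3.256
Limit: m(A_n) -> m([0,4.07]) = 4.07


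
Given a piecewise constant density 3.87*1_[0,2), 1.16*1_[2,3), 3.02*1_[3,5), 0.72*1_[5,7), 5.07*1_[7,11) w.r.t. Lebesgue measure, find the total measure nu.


Integrate each piece of the Radon-Nikodym derivative:
Step 1: integral_0^2 3.87 dx = 3.87*(2-0) = 3.87*2 = 7.74
Step 2: integral_2^3 1.16 dx = 1.16*(3-2) = 1.16*1 = 1.16
Step 3: integral_3^5 3.02 dx = 3.02*(5-3) = 3.02*2 = 6.04
Step 4: integral_5^7 0.72 dx = 0.72*(7-5) = 0.72*2 = 1.44
Step 5: integral_7^11 5.07 dx = 5.07*(11-7) = 5.07*4 = 20.28
Total: 7.74 + 1.16 + 6.04 + 1.44 + 20.28 = 36.66


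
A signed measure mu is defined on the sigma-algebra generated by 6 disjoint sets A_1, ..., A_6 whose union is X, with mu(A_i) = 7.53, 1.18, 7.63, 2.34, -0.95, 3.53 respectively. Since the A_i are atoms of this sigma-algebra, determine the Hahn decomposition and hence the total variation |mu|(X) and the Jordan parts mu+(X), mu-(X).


Step 1: Every measurable set is a union of atoms (the cells / points), so a Hahn decomposition is
  obtained by grouping atoms by sign: P = union of atoms with mu > 0, N = union of the remaining atoms.
  Atoms in P (indices): 1, 2, 3, 4, 6;  atoms in N (indices): 5
  Positive values: 7.53, 1.18, 7.63, 2.34, 3.53
  Negative values: -0.95
Step 2: mu+(X) = mu(P) = sum of positive atom values = 22.21
Step 3: mu-(X) = -mu(N) = sum of |negative atom values| = 0.95
Step 4: |mu|(X) = mu+(X) + mu-(X) = 22.21 + 0.95 = 23.16


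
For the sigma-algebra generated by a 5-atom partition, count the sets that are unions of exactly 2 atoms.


Each element of F is a union of some subset of the 5 atoms.
Elements that are unions of exactly 2 atoms correspond to 2-element subsets of the 5 atoms.
Count = C(5, 2) = 5! / (2! * 3!) = 10.


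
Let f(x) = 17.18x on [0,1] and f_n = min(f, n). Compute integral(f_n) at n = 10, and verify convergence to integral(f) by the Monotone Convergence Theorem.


f(x) = 17.18x on [0,1]; f_n(x) = min(17.18x, n). At n = 10:
Step 1: f(x) reaches 10 at x = 10/17.18 = 0.582072
Step 2: integral(f_10) = integral(17.18x, 0, 0.582072) + integral(10, 0.582072, 1)
       = 17.18*0.582072^2/2 + 10*(1 - 0.582072)
       = 2.910361 + 4.179278
       = 7.089639
Step 3: As n -> infinity, f_n increases to f, so by MCT integral(f_n) -> integral(f) = 17.18/2 = 8.59.
Convergence: integral(f_10) = 7.089639 -> 8.59 as n -> infinity


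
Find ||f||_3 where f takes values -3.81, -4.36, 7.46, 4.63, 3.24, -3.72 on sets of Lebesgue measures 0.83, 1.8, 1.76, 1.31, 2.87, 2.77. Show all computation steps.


Step 1: Compute |f_i|^3 for each value:
  |-3.81|^3 = 55.306341
  |-4.36|^3 = 82.881856
  |7.46|^3 = 415.160936
  |4.63|^3 = 99.252847
  |3.24|^3 = 34.012224
  |-3.72|^3 = 51.478848
Step 2: Multiply by measures and sum:
  55.306341 * 0.83 = 45.904263
  82.881856 * 1.8 = 149.187341
  415.160936 * 1.76 = 730.683247
  99.252847 * 1.31 = 130.02123
  34.012224 * 2.87 = 97.615083
  51.478848 * 2.77 = 142.596409
Sum = 45.904263 + 149.187341 + 730.683247 + 130.02123 + 97.615083 + 142.596409 = 1296.007573
Step 3: Take the p-th root:
||f||_3 = (1296.007573)^(1/3) = 10.902745


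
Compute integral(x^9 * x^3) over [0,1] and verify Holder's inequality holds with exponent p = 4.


Step 1: Exact integral of f*g = integral(x^12, 0, 1) = 1/13
     = 0.076923
Step 2: Holder bound with p=4, q=1.333333:
  ||f||_p = (integral x^36 dx)^(1/4) = (1/37)^(1/4) = 0.405461
  ||g||_q = (integral x^4 dx)^(1/1.333333) = (1/5)^(1/1.333333) = 0.29907
Step 3: Holder bound = ||f||_p * ||g||_q = 0.405461 * 0.29907 = 0.121261
Verification: 0.076923 <= 0.121261 (Holder holds)


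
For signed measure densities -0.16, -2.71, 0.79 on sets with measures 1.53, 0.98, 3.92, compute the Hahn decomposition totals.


Step 1: Compute signed measure on each set:
  Set 1: -0.16 * 1.53 = -0.2448
  Set 2: -2.71 * 0.98 = -2.6558
  Set 3: 0.79 * 3.92 = 3.0968
Step 2: Total signed measure = (-0.2448) + (-2.6558) + (3.0968)
     = 0.1962
Step 3: Positive part mu+(X) = sum of positive contributions = 3.0968
Step 4: Negative part mu-(X) = |sum of negative contributions| = 2.9006


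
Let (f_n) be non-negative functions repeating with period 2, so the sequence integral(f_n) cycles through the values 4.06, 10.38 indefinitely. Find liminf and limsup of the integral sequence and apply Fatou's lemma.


The sequence (integral(f_n)) is periodic with period 2, repeating the values 4.06, 10.38 indefinitely.
Step 1: For a periodic sequence, every tail (a_m, a_(m+1), ...) contains all 2 period values infinitely often.
Step 2: Hence inf of every tail = min of the period values = min(4.06, 10.38) = 4.06.
        liminf_n integral(f_n) = sup over m of (inf of tail from m) = 4.06.
Step 3: Similarly sup of every tail = max of the period values = 10.38.
        limsup_n integral(f_n) = 10.38.
Step 4: Fatou's lemma: integral(liminf_n f_n) <= liminf_n integral(f_n) = 4.06.
        So the integral of the pointwise liminf is at most 4.06.


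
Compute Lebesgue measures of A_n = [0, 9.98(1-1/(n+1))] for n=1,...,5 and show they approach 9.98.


By continuity of measure from below: if A_n increases to A, then m(A_n) -> m(A).
Here A = [0, 9.98], so m(A) = 9.98
Step 1: a_1 = 9.98*(1 - 1/2) = 4.99, m(A_1) = 4.99
Step 2: a_2 = 9.98*(1 - 1/3) = 6.6533, m(A_2) = 6.6533
Step 3: a_3 = 9.98*(1 - 1/4) = 7.485, m(A_3) = 7.485
Step 4: a_4 = 9.98*(1 - 1/5) = 7.984, m(A_4) = 7.984
Step 5: a_5 = 9.98*(1 - 1/6) = 8.3167, m(A_5) = 8.3167
Limit: m(A_n) -> m([0,9.98]) = 9.98


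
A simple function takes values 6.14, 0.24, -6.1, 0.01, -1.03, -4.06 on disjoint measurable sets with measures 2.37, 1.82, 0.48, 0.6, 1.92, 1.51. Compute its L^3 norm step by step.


Step 1: Compute |f_i|^3 for each value:
  |6.14|^3 = 231.475544
  |0.24|^3 = 0.013824
  |-6.1|^3 = 226.981
  |0.01|^3 = 1.000000e-06
  |-1.03|^3 = 1.092727
  |-4.06|^3 = 66.923416
Step 2: Multiply by measures and sum:
  231.475544 * 2.37 = 548.597039
  0.013824 * 1.82 = 0.02516
  226.981 * 0.48 = 108.95088
  1.000000e-06 * 0.6 = 6.000000e-07
  1.092727 * 1.92 = 2.098036
  66.923416 * 1.51 = 101.054358
Sum = 548.597039 + 0.02516 + 108.95088 + 6.000000e-07 + 2.098036 + 101.054358 = 760.725474
Step 3: Take the p-th root:
||f||_3 = (760.725474)^(1/3) = 9.128708


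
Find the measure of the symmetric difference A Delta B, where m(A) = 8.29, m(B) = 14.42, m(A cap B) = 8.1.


m(A Delta B) = m(A) + m(B) - 2*m(A n B)
= 8.29 + 14.42 - 2*8.1
= 8.29 + 14.42 - 16.2
= 6.51


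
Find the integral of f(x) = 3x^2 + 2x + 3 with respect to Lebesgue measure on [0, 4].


The Lebesgue integral of a Riemann-integrable function agrees with the Riemann integral.
Antiderivative F(x) = (3/3)x^3 + (2/2)x^2 + 3x
F(4) = (3/3)*4^3 + (2/2)*4^2 + 3*4
     = (3/3)*64 + (2/2)*16 + 3*4
     = 64 + 16 + 12
     = 92
F(0) = 0.0
Integral = F(4) - F(0) = 92 - 0.0 = 92


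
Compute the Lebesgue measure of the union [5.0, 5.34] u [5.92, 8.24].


For pairwise disjoint intervals, m(union) = sum of lengths.
= (5.34 - 5.0) + (8.24 - 5.92)
= 0.34 + 2.32
= 2.66


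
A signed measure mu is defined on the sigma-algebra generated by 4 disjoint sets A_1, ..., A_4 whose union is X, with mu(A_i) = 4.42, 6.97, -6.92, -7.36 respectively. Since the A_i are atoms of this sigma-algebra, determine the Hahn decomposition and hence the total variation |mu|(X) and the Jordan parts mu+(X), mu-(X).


Step 1: Every measurable set is a union of atoms (the cells / points), so a Hahn decomposition is
  obtained by grouping atoms by sign: P = union of atoms with mu > 0, N = union of the remaining atoms.
  Atoms in P (indices): 1, 2;  atoms in N (indices): 3, 4
  Positive values: 4.42, 6.97
  Negative values: -6.92, -7.36
Step 2: mu+(X) = mu(P) = sum of positive atom values = 11.39
Step 3: mu-(X) = -mu(N) = sum of |negative atom values| = 14.28
Step 4: |mu|(X) = mu+(X) + mu-(X) = 11.39 + 14.28 = 25.67


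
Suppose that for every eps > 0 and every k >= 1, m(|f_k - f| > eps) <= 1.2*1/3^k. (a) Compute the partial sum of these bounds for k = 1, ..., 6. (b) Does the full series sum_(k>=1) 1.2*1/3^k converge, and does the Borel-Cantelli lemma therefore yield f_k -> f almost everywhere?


Step 1: List the terms 1.2*1/3^k for k = 1 to 6:
  k=1: 0.4
  k=2: 0.133333
  k=3: 0.044444
  k=4: 0.014815
  k=5: 0.004938
  k=6: 0.001646
Step 2: Partial sum = 0.4 + 0.133333 + 0.044444 + 0.014815 + 0.004938 + 0.001646
     = 0.599177
Step 3: The full series sum_(k>=1) 1.2*1/3^k converges (geometric series with ratio 1/3 < 1; a constant multiple of a convergent series converges).
Step 4: Fix eps > 0. Since sum_k m(|f_k - f| > eps) < infinity, the Borel-Cantelli lemma gives
        m(limsup_k {|f_k - f| > eps}) = 0, i.e. for a.e. x, |f_k(x) - f(x)| <= eps for all large k.
        Applying this with eps = 1/j for j = 1, 2, ... and intersecting the countably many full-measure sets,
        for a.e. x we get limsup_k |f_k(x) - f(x)| <= 1/j for every j, hence f_k -> f almost everywhere.
Conclusion: series converges; Borel-Cantelli yields f_k -> f a.e.


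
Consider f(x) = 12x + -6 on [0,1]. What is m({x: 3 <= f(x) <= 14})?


f^(-1)([3, 14]) = {x : 3 <= 12x + -6 <= 14}
Solving: (3 - -6)/12 <= x <= (14 - -6)/12
= [0.75, 1.666667]
Intersecting with [0,1]: [0.75, 1]
Measure = 1 - 0.75 = 0.25


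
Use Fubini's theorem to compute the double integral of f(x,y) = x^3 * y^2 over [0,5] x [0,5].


By Fubini's theorem, the double integral factors as a product of single integrals:
Step 1: integral_0^5 x^3 dx = [x^4/4] from 0 to 5
     = 5^4/4 = 156.25
Step 2: integral_0^5 y^2 dy = [y^3/3] from 0 to 5
     = 5^3/3 = 41.666667
Step 3: Double integral = 156.25 * 41.666667 = 6510.416667


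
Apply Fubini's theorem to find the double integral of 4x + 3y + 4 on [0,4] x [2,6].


By Fubini, integrate in x first, then y.
Step 1: Fix y, integrate over x in [0,4]:
  integral(4x + 3y + 4, x=0..4)
  = 4*(4^2 - 0^2)/2 + (3y + 4)*(4 - 0)
  = 32 + (3y + 4)*4
  = 32 + 12y + 16
  = 48 + 12y
Step 2: Integrate over y in [2,6]:
  integral(48 + 12y, y=2..6)
  = 48*4 + 12*(6^2 - 2^2)/2
  = 192 + 192
  = 384


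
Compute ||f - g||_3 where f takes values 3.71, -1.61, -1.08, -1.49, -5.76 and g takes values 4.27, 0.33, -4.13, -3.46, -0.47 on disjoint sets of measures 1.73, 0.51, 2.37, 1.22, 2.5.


Step 1: Compute differences f_i - g_i:
  3.71 - 4.27 = -0.56
  -1.61 - 0.33 = -1.94
  -1.08 - -4.13 = 3.05
  -1.49 - -3.46 = 1.97
  -5.76 - -0.47 = -5.29
Step 2: Compute |diff|^3 * measure for each set:
  |-0.56|^3 * 1.73 = 0.175616 * 1.73 = 0.303816
  |-1.94|^3 * 0.51 = 7.301384 * 0.51 = 3.723706
  |3.05|^3 * 2.37 = 28.372625 * 2.37 = 67.243121
  |1.97|^3 * 1.22 = 7.645373 * 1.22 = 9.327355
  |-5.29|^3 * 2.5 = 148.035889 * 2.5 = 370.089722
Step 3: Sum = 450.68772
Step 4: ||f-g||_3 = (450.68772)^(1/3) = 7.666996


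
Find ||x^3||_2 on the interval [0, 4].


Step 1: ||f||_2 = (integral_0^4 |x^3|^2 dx)^(1/2)
     = (integral_0^4 x^6 dx)^(1/2)
Step 2: integral_0^4 x^6 dx = [x^7/(7)] from 0 to 4 = 4^7/7
     = 16384/7 = 2340.571429
Step 3: ||f||_2 = (2340.571429)^(1/2) = 48.379453


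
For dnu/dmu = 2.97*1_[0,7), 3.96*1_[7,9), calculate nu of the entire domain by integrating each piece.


Integrate each piece of the Radon-Nikodym derivative:
Step 1: integral_0^7 2.97 dx = 2.97*(7-0) = 2.97*7 = 20.79
Step 2: integral_7^9 3.96 dx = 3.96*(9-7) = 3.96*2 = 7.92
Total: 20.79 + 7.92 = 28.71


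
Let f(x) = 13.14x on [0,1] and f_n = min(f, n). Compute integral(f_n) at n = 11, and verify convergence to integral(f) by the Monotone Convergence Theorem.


f(x) = 13.14x on [0,1]; f_n(x) = min(13.14x, n). At n = 11:
Step 1: f(x) reaches 11 at x = 11/13.14 = 0.837139
Step 2: integral(f_11) = integral(13.14x, 0, 0.837139) + integral(11, 0.837139, 1)
       = 13.14*0.837139^2/2 + 11*(1 - 0.837139)
       = 4.604262 + 1.791476
       = 6.395738
Step 3: As n -> infinity, f_n increases to f, so by MCT integral(f_n) -> integral(f) = 13.14/2 = 6.57.
Convergence: integral(f_11) = 6.395738 -> 6.57 as n -> infinity


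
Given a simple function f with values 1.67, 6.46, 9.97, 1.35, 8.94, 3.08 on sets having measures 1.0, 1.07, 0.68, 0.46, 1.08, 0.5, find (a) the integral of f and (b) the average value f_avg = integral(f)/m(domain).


Step 1: Integral = sum(value_i * measure_i)
= 1.67*1.0 + 6.46*1.07 + 9.97*0.68 + 1.35*0.46 + 8.94*1.08 + 3.08*0.5
= 1.67 + 6.9122 + 6.7796 + 0.621 + 9.6552 + 1.54
= 27.178
Step 2: Total measure of domain = 1.0 + 1.07 + 0.68 + 0.46 + 1.08 + 0.5 = 4.79
Step 3: Average value = 27.178 / 4.79 = 5.673904


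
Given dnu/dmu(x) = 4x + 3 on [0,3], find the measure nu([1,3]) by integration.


nu(A) = integral_A (dnu/dmu) dmu = integral_1^3 (4x + 3) dx
Step 1: Antiderivative F(x) = (4/2)x^2 + 3x
Step 2: F(3) = (4/2)*3^2 + 3*3 = 18 + 9 = 27
Step 3: F(1) = (4/2)*1^2 + 3*1 = 2 + 3 = 5
Step 4: nu([1,3]) = F(3) - F(1) = 27 - 5 = 22


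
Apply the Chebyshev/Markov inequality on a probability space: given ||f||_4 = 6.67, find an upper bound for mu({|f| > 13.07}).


Chebyshev/Markov inequality: mu(|f| > eps) <= (||f||_p / eps)^p
Step 1: ||f||_4 / eps = 6.67 / 13.07 = 0.510329
Step 2: Raise to power p = 4:
  (0.510329)^4 = 0.067827
Step 3: Therefore mu(|f| > 13.07) <= 0.067827


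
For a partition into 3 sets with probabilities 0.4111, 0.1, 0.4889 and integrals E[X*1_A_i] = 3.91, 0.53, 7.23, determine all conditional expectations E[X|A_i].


For each cell A_i: E[X|A_i] = E[X*1_A_i] / P(A_i)
Step 1: E[X|A_1] = 3.91 / 0.4111 = 9.511068
Step 2: E[X|A_2] = 0.53 / 0.1 = 5.3
Step 3: E[X|A_3] = 7.23 / 0.4889 = 14.7883
Verification: E[X] = sum E[X*1_A_i] = 3.91 + 0.53 + 7.23 = 11.67


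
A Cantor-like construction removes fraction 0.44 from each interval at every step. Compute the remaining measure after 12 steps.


Step 1: At each step, fraction remaining = 1 - 0.44 = 0.56
Step 2: After 12 steps, measure = (0.56)^12
Result = 9.511660e-04


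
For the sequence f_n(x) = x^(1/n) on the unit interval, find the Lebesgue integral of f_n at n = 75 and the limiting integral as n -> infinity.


At n = 75: f_75(x) = x^(1/75).
Step 1: integral(x^(1/75), 0, 1) = [x^(1/75+1) / (1/75+1)] from 0 to 1
     = 1 / (1/75 + 1) = 1 / ((75+1)/75) = 75/(75+1)
     = 75/76 = 0.986842
Step 2: As n -> infinity, f_n(x) = x^(1/n) -> 1 for x in (0,1], and f_n is increasing in n.
By MCT, lim_n integral(f_n) = integral(lim_n f_n) = integral(1, 0, 1) = 1.
Step 3: Verify convergence: 75/76 = 0.986842 -> 1


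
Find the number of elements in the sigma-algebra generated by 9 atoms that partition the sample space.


Each element of the sigma-algebra is a union of some subset of the 9 atoms.
The number of such subsets is 2^9 = 512.


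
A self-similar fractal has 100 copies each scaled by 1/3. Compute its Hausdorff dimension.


For a self-similar set with N copies scaled by 1/r:
dim_H = log(N)/log(r) = log(100)/log(3)
= 4.60517/1.098612
= 4.191807


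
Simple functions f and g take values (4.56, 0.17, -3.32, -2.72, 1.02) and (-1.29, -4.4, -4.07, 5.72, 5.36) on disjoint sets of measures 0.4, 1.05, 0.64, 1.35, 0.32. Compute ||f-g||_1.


Step 1: Compute differences f_i - g_i:
  4.56 - -1.29 = 5.85
  0.17 - -4.4 = 4.57
  -3.32 - -4.07 = 0.75
  -2.72 - 5.72 = -8.44
  1.02 - 5.36 = -4.34
Step 2: Compute |diff|^1 * measure for each set:
  |5.85|^1 * 0.4 = 5.85 * 0.4 = 2.34
  |4.57|^1 * 1.05 = 4.57 * 1.05 = 4.7985
  |0.75|^1 * 0.64 = 0.75 * 0.64 = 0.48
  |-8.44|^1 * 1.35 = 8.44 * 1.35 = 11.394
  |-4.34|^1 * 0.32 = 4.34 * 0.32 = 1.3888
Step 3: Sum = 20.4013
Step 4: ||f-g||_1 = (20.4013)^(1/1) = 20.4013


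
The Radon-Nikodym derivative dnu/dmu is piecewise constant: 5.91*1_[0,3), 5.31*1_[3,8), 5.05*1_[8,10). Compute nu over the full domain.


Integrate each piece of the Radon-Nikodym derivative:
Step 1: integral_0^3 5.91 dx = 5.91*(3-0) = 5.91*3 = 17.73
Step 2: integral_3^8 5.31 dx = 5.31*(8-3) = 5.31*5 = 26.55
Step 3: integral_8^10 5.05 dx = 5.05*(10-8) = 5.05*2 = 10.1
Total: 17.73 + 26.55 + 10.1 = 54.38


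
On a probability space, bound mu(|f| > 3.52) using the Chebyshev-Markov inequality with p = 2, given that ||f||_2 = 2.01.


Chebyshev/Markov inequality: mu(|f| > eps) <= (||f||_p / eps)^p
Step 1: ||f||_2 / eps = 2.01 / 3.52 = 0.571023
Step 2: Raise to power p = 2:
  (0.571023)^2 = 0.326067
Step 3: Therefore mu(|f| > 3.52) <= 0.326067


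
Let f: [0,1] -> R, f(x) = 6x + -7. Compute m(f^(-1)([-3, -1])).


f^(-1)([-3, -1]) = {x : -3 <= 6x + -7 <= -1}
Solving: (-3 - -7)/6 <= x <= (-1 - -7)/6
= [0.666667, 1]
Intersecting with [0,1]: [0.666667, 1]
Measure = 1 - 0.666667 = 0.333333


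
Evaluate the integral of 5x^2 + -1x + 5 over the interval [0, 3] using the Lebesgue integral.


The Lebesgue integral of a Riemann-integrable function agrees with the Riemann integral.
Antiderivative F(x) = (5/3)x^3 + (-1/2)x^2 + 5x
F(3) = (5/3)*3^3 + (-1/2)*3^2 + 5*3
     = (5/3)*27 + (-1/2)*9 + 5*3
     = 45 + -4.5 + 15
     = 55.5
F(0) = 0.0
Integral = F(3) - F(0) = 55.5 - 0.0 = 55.5


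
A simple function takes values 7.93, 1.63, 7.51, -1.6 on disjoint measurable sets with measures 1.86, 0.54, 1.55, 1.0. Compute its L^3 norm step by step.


Step 1: Compute |f_i|^3 for each value:
  |7.93|^3 = 498.677257
  |1.63|^3 = 4.330747
  |7.51|^3 = 423.564751
  |-1.6|^3 = 4.096
Step 2: Multiply by measures and sum:
  498.677257 * 1.86 = 927.539698
  4.330747 * 0.54 = 2.338603
  423.564751 * 1.55 = 656.525364
  4.096 * 1.0 = 4.096
Sum = 927.539698 + 2.338603 + 656.525364 + 4.096 = 1590.499665
Step 3: Take the p-th root:
||f||_3 = (1590.499665)^(1/3) = 11.672876


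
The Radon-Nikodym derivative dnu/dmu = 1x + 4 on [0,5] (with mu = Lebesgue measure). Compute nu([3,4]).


nu(A) = integral_A (dnu/dmu) dmu = integral_3^4 (1x + 4) dx
Step 1: Antiderivative F(x) = (1/2)x^2 + 4x
Step 2: F(4) = (1/2)*4^2 + 4*4 = 8 + 16 = 24
Step 3: F(3) = (1/2)*3^2 + 4*3 = 4.5 + 12 = 16.5
Step 4: nu([3,4]) = F(4) - F(3) = 24 - 16.5 = 7.5


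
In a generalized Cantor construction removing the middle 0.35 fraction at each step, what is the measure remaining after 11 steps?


Step 1: At each step, fraction remaining = 1 - 0.35 = 0.65
Step 2: After 11 steps, measure = (0.65)^11
Result = 0.008751


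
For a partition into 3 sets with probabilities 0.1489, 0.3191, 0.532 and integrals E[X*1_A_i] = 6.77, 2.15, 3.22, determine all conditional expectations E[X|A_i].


For each cell A_i: E[X|A_i] = E[X*1_A_i] / P(A_i)
Step 1: E[X|A_1] = 6.77 / 0.1489 = 45.466756
Step 2: E[X|A_2] = 2.15 / 0.3191 = 6.7377
Step 3: E[X|A_3] = 3.22 / 0.532 = 6.052632
Verification: E[X] = sum E[X*1_A_i] = 6.77 + 2.15 + 3.22 = 12.14


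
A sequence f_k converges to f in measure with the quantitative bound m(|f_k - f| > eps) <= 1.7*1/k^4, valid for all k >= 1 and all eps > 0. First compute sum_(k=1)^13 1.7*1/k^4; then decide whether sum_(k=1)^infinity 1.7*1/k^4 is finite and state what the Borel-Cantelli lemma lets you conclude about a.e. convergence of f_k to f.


Step 1: List the terms 1.7*1/k^4 for k = 1 to 13:
  k=1: 1.7
  k=2: 0.10625
  k=3: 0.020988
  k=4: 0.006641
  k=5: 0.00272
  k=6: 0.001312
  k=7: 7.080383e-04
  k=8: 4.150391e-04
  k=9: 2.591068e-04
  k=10: 1.700000e-04
  k=11: 1.161123e-04
  k=12: 8.198302e-05
  k=13: 5.952173e-05
Step 2: Partial sum = 1.7 + 0.10625 + 0.020988 + 0.006641 + 0.00272 + 0.001312 + 7.080383e-04 + 4.150391e-04 + 2.591068e-04 + 1.700000e-04 + 1.161123e-04 + 8.198302e-05 + 5.952173e-05
     = 1.83972
Step 3: The full series sum_(k>=1) 1.7*1/k^4 converges (p-series with p = 4 > 1; a constant multiple of a convergent series converges).
Step 4: Fix eps > 0. Since sum_k m(|f_k - f| > eps) < infinity, the Borel-Cantelli lemma gives
        m(limsup_k {|f_k - f| > eps}) = 0, i.e. for a.e. x, |f_k(x) - f(x)| <= eps for all large k.
        Applying this with eps = 1/j for j = 1, 2, ... and intersecting the countably many full-measure sets,
        for a.e. x we get limsup_k |f_k(x) - f(x)| <= 1/j for every j, hence f_k -> f almost everywhere.
Conclusion: series converges; Borel-Cantelli yields f_k -> f a.e.


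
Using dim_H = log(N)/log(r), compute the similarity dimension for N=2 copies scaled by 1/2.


For a self-similar set with N copies scaled by 1/r:
dim_H = log(N)/log(r) = log(2)/log(2)
= 0.693147/0.693147
= 1


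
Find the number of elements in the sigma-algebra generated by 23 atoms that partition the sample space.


Each element of the sigma-algebra is a union of some subset of the 23 atoms.
The number of such subsets is 2^23 = 8388608.


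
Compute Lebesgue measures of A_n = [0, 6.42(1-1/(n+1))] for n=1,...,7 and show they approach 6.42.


By continuity of measure from below: if A_n increases to A, then m(A_n) -> m(A).
Here A = [0, 6.42], so m(A) = 6.42
Step 1: a_1 = 6.42*(1 - 1/2) = 3.21, m(A_1) = 3.21
Step 2: a_2 = 6.42*(1 - 1/3) = 4.28, m(A_2) = 4.28
Step 3: a_3 = 6.42*(1 - 1/4) = 4.815, m(A_3) = 4.815
Step 4: a_4 = 6.42*(1 - 1/5) = 5.136, m(A_4) = 5.136
Step 5: a_5 = 6.42*(1 - 1/6) = 5.35, m(A_5) = 5.35
Step 6: a_6 = 6.42*(1 - 1/7) = 5.5029, m(A_6) = 5.5029
Step 7: a_7 = 6.42*(1 - 1/8) = 5.6175, m(A_7) = 5.6175
Limit: m(A_n) -> m([0,6.42]) = 6.42


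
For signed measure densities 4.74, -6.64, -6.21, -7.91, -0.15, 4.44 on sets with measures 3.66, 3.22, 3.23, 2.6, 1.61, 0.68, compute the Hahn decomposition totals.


Step 1: Compute signed measure on each set:
  Set 1: 4.74 * 3.66 = 17.3484
  Set 2: -6.64 * 3.22 = -21.3808
  Set 3: -6.21 * 3.23 = -20.0583
  Set 4: -7.91 * 2.6 = -20.566
  Set 5: -0.15 * 1.61 = -0.2415
  Set 6: 4.44 * 0.68 = 3.0192
Step 2: Total signed measure = (17.3484) + (-21.3808) + (-20.0583) + (-20.566) + (-0.2415) + (3.0192)
     = -41.879
Step 3: Positive part mu+(X) = sum of positive contributions = 20.3676
Step 4: Negative part mu-(X) = |sum of negative contributions| = 62.2466
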